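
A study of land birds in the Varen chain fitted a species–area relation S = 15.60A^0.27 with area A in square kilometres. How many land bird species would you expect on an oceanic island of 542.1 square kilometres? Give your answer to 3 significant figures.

S = 15.6 × 542.1^0.27
ln S = ln 15.6 + 0.27 × ln 542.1 = 2.7473 + 0.27 × 6.2955 = 4.4470
S = e^4.4470 ≈ 85.37

85.4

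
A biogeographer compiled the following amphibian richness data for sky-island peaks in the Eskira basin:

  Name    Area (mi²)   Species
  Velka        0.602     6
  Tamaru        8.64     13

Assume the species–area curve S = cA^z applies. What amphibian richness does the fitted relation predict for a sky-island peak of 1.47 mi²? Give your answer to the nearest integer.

8

z = ln(13/6) / ln(8.64/0.602) = 0.7732 / 2.6639 = 0.2902
c = 6 / 0.602^0.2902 = 6 / 0.863 = 6.952
S₃ = 6.952 × 1.47^0.2902 = 6.952 × 1.118 ≈ 7.775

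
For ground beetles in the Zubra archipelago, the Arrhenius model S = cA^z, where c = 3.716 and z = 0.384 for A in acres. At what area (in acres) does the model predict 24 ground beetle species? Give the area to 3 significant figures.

24 = 3.716 × A^0.384  ⇒  A^0.384 = 24/3.716 = 6.459
ln A = ln(6.459) / 0.384 = 1.8654 / 0.384 = 4.8578
A = e^4.8578 ≈ 128.7 acres

129 acres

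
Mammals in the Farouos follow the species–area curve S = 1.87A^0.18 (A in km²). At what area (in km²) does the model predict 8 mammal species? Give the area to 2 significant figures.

8 = 1.87 × A^0.18  ⇒  A^0.18 = 8/1.87 = 4.278
ln A = ln(4.278) / 0.18 = 1.4535 / 0.18 = 8.0750
A = e^8.0750 ≈ 3213 km²

3200 km²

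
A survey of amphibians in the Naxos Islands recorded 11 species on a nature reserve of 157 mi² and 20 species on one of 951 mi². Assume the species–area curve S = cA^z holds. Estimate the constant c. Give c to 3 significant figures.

2.05

z = ln(S₂/S₁) / ln(A₂/A₁) = ln(20/11) / ln(951/157) = 0.5978 / 1.8013 = 0.3319
c = S₁ / A₁^z = 11 / 157^0.3319 = 11 / 5.356 = 2.054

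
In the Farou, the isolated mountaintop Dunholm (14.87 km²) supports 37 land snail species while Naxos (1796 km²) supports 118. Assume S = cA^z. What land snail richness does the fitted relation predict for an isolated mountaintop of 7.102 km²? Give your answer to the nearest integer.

31

z = ln(118/37) / ln(1796/14.87) = 1.1598 / 4.7940 = 0.2419
c = 37 / 14.87^0.2419 = 37 / 1.921 = 19.26
S₃ = 19.26 × 7.102^0.2419 = 19.26 × 1.607 ≈ 30.94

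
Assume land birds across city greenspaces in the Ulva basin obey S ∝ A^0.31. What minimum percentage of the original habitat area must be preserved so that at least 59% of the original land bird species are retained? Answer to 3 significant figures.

18.2%

Need (A_new/A_old)^0.31 = 0.59, so A_new/A_old = 0.59^(1/0.31) = 0.59^3.226
ln(A_new/A_old) = ln 0.59 / 0.31 = -0.5276 / 0.31 = -1.7020
A_new/A_old = e^-1.7020 ≈ 0.1823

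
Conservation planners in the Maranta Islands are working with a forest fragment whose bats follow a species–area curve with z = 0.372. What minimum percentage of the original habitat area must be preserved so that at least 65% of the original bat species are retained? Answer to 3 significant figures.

Need (A_new/A_old)^0.372 = 0.65, so A_new/A_old = 0.65^(1/0.372) = 0.65^2.688
ln(A_new/A_old) = ln 0.65 / 0.372 = -0.4308 / 0.372 = -1.1580
A_new/A_old = e^-1.1580 ≈ 0.3141

31.4%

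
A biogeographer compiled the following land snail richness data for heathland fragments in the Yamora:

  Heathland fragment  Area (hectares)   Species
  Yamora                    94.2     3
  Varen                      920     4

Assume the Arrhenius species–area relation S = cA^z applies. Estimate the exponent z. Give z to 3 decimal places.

Taking logs: ln S = ln c + z ln A, so z = (ln S₂ − ln S₁)/(ln A₂ − ln A₁).
z = ln(4/3) / ln(920/94.2) = ln(1.333) / ln(9.766) = 0.2877 / 2.2790 = 0.1262

0.126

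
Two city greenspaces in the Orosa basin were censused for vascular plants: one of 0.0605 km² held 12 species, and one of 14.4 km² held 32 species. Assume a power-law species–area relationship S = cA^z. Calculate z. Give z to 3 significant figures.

Taking logs: ln S = ln c + z ln A, so z = (ln S₂ − ln S₁)/(ln A₂ − ln A₁).
z = ln(32/12) / ln(14.4/0.0605) = ln(2.667) / ln(238) = 0.9808 / 5.4723 = 0.1792

0.179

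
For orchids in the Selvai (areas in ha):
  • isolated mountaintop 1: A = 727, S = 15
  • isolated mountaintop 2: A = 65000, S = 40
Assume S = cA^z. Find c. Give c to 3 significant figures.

3.56

z = ln(S₂/S₁) / ln(A₂/A₁) = ln(40/15) / ln(65000/727) = 0.9808 / 4.4932 = 0.2183
c = S₁ / A₁^z = 15 / 727^0.2183 = 15 / 4.214 = 3.56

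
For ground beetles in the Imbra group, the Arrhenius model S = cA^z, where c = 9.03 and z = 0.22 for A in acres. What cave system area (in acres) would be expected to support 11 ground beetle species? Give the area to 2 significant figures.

2.5 acres

11 = 9.03 × A^0.22  ⇒  A^0.22 = 11/9.03 = 1.218
ln A = ln(1.218) / 0.22 = 0.1973 / 0.22 = 0.8970
A = e^0.8970 ≈ 2.452 acres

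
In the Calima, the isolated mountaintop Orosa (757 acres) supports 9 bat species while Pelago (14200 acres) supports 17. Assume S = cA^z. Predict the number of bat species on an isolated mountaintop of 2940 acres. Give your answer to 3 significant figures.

z = ln(17/9) / ln(14200/757) = 0.6360 / 2.9316 = 0.2169
c = 9 / 757^0.2169 = 9 / 4.213 = 2.136
S₃ = 2.136 × 2940^0.2169 = 2.136 × 5.655 ≈ 12.08

12.1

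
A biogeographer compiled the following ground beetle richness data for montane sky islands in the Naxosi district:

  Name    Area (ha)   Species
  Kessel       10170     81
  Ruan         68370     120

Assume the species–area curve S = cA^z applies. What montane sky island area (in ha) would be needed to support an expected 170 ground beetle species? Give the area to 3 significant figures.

370000 ha

z = ln(120/81) / ln(68370/10170) = 0.3930 / 1.9055 = 0.2063
c = 81 / 10170^0.2063 = 81 / 6.708 = 12.08
A = (170/12.08)^(1/0.2063) ⇒ ln A = ln(14.08)/0.2063 = 12.8213
A = e^12.8213 ≈ 370015 ha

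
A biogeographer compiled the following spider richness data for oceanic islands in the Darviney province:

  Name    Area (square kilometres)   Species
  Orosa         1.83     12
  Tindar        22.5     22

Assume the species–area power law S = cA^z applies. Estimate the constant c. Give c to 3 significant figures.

z = ln(S₂/S₁) / ln(A₂/A₁) = ln(22/12) / ln(22.5/1.83) = 0.6061 / 2.5092 = 0.2416
c = S₁ / A₁^z = 12 / 1.83^0.2416 = 12 / 1.157 = 10.37

10.4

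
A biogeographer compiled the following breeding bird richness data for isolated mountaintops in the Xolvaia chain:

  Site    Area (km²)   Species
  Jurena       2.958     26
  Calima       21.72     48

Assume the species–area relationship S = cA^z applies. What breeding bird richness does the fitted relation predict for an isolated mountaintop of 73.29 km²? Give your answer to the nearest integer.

z = ln(48/26) / ln(21.72/2.958) = 0.6131 / 1.9937 = 0.3075
c = 26 / 2.958^0.3075 = 26 / 1.396 = 18.63
S₃ = 18.63 × 73.29^0.3075 = 18.63 × 3.746 ≈ 69.77

70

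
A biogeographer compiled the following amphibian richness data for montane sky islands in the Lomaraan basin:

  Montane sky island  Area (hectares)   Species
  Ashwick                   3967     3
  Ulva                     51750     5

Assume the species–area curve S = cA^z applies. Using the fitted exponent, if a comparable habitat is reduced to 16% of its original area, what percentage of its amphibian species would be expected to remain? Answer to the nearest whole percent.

69%

z = ln(5/3) / ln(51750/3967) = 0.5108 / 2.5684 = 0.1989
S_new/S_old = (A_new/A_old)^z = 0.16^0.1989 = exp(0.1989 × -1.8326) = 0.6946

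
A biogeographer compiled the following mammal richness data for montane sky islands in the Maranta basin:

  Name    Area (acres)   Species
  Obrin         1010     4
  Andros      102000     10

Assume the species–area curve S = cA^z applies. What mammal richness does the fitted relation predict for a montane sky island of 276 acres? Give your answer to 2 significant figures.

3.1

z = ln(10/4) / ln(102000/1010) = 0.9163 / 4.6150 = 0.1985
c = 4 / 1010^0.1985 = 4 / 3.949 = 1.013
S₃ = 1.013 × 276^0.1985 = 1.013 × 3.052 ≈ 3.092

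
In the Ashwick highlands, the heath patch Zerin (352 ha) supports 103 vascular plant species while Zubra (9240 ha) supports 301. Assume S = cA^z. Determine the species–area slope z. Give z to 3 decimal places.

Taking logs: ln S = ln c + z ln A, so z = (ln S₂ − ln S₁)/(ln A₂ − ln A₁).
z = ln(301/103) / ln(9240/352) = ln(2.922) / ln(26.25) = 1.0724 / 3.2677 = 0.3282

0.328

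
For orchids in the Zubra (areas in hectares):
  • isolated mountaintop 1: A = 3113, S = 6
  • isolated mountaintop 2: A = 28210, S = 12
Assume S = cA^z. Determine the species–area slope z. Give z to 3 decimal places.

Taking logs: ln S = ln c + z ln A, so z = (ln S₂ − ln S₁)/(ln A₂ − ln A₁).
z = ln(12/6) / ln(28210/3113) = ln(2) / ln(9.062) = 0.6931 / 2.2041 = 0.3145

0.314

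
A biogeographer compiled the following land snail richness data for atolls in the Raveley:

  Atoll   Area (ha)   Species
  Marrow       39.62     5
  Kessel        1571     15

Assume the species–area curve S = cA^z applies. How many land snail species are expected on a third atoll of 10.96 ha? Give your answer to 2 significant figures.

3.4

z = ln(15/5) / ln(1571/39.62) = 1.0986 / 3.6801 = 0.2985
c = 5 / 39.62^0.2985 = 5 / 2.999 = 1.667
S₃ = 1.667 × 10.96^0.2985 = 1.667 × 2.044 ≈ 3.407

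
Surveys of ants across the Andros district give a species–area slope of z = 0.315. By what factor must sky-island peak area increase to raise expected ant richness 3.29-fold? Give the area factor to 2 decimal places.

43.84

(A₂/A₁)^0.315 = 3.29, so A₂/A₁ = 3.29^(1/0.315) = 3.29^3.175
ln(A₂/A₁) = ln 3.29 / 0.315 = 1.1909 / 0.315 = 3.7806
A₂/A₁ = e^3.7806 ≈ 43.84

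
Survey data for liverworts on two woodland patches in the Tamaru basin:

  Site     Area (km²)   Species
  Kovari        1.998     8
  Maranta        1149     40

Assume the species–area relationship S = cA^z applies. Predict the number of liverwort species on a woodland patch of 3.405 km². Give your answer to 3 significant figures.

z = ln(40/8) / ln(1149/1.998) = 1.6094 / 6.3545 = 0.2533
c = 8 / 1.998^0.2533 = 8 / 1.192 = 6.714
S₃ = 6.714 × 3.405^0.2533 = 6.714 × 1.364 ≈ 9.156

9.16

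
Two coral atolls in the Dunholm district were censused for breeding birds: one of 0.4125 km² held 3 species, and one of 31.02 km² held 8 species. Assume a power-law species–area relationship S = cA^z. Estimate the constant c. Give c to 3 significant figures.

3.67

z = ln(S₂/S₁) / ln(A₂/A₁) = ln(8/3) / ln(31.02/0.4125) = 0.9808 / 4.3202 = 0.2270
c = S₁ / A₁^z = 3 / 0.4125^0.2270 = 3 / 0.8179 = 3.668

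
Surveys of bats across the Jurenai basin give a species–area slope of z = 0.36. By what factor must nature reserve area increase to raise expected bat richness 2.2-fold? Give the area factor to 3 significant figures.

8.94

(A₂/A₁)^0.36 = 2.2, so A₂/A₁ = 2.2^(1/0.36) = 2.2^2.778
ln(A₂/A₁) = ln 2.2 / 0.36 = 0.7885 / 0.36 = 2.1902
A₂/A₁ = e^2.1902 ≈ 8.937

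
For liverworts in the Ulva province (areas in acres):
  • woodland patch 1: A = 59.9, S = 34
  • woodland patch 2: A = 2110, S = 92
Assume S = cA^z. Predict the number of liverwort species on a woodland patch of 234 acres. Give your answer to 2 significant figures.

50

z = ln(92/34) / ln(2110/59.9) = 0.9954 / 3.5618 = 0.2795
c = 34 / 59.9^0.2795 = 34 / 3.139 = 10.83
S₃ = 10.83 × 234^0.2795 = 10.83 × 4.593 ≈ 49.76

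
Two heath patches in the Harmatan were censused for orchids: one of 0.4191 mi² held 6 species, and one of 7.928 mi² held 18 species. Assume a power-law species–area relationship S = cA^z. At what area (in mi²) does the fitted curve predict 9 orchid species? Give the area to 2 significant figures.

1.2 mi²

z = ln(18/6) / ln(7.928/0.4191) = 1.0986 / 2.9400 = 0.3737
c = 6 / 0.4191^0.3737 = 6 / 0.7226 = 8.304
A = (9/8.304)^(1/0.3737) ⇒ ln A = ln(1.084)/0.3737 = 0.2154
A = e^0.2154 ≈ 1.24 mi²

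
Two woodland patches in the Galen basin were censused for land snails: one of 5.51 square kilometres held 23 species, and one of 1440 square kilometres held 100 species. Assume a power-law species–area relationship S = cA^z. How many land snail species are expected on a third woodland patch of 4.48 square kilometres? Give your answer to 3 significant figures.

21.8

z = ln(100/23) / ln(1440/5.51) = 1.4697 / 5.5658 = 0.2641
c = 23 / 5.51^0.2641 = 23 / 1.569 = 14.66
S₃ = 14.66 × 4.48^0.2641 = 14.66 × 1.486 ≈ 21.78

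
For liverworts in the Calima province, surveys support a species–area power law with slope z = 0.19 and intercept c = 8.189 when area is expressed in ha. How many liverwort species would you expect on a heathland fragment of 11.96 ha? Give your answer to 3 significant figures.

S = 8.189 × 11.96^0.19
ln S = ln 8.189 + 0.19 × ln 11.96 = 2.1028 + 0.19 × 2.4816 = 2.5743
S = e^2.5743 ≈ 13.12

13.1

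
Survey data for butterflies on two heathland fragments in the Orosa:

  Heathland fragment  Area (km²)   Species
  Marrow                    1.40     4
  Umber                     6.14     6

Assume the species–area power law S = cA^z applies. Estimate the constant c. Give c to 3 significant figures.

3.65

z = ln(S₂/S₁) / ln(A₂/A₁) = ln(6/4) / ln(6.14/1.4) = 0.4055 / 1.4784 = 0.2743
c = S₁ / A₁^z = 4 / 1.4^0.2743 = 4 / 1.097 = 3.647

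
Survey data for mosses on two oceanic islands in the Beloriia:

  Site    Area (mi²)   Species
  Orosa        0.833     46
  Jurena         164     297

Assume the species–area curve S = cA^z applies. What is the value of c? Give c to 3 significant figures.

z = ln(S₂/S₁) / ln(A₂/A₁) = ln(297/46) / ln(164/0.833) = 1.8651 / 5.2826 = 0.3531
c = S₁ / A₁^z = 46 / 0.833^0.3531 = 46 / 0.9375 = 49.07

49.1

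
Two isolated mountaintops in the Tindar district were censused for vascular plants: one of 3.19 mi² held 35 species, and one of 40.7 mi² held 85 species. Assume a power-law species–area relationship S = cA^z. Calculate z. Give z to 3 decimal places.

0.348

Taking logs: ln S = ln c + z ln A, so z = (ln S₂ − ln S₁)/(ln A₂ − ln A₁).
z = ln(85/35) / ln(40.7/3.19) = ln(2.429) / ln(12.76) = 0.8873 / 2.5462 = 0.3485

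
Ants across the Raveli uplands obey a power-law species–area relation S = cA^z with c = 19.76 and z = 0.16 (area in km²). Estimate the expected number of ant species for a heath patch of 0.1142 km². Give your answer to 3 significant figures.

S = 19.76 × 0.1142^0.16
ln S = ln 19.76 + 0.16 × ln 0.1142 = 2.9837 + 0.16 × -2.1698 = 2.6365
S = e^2.6365 ≈ 13.96

14.0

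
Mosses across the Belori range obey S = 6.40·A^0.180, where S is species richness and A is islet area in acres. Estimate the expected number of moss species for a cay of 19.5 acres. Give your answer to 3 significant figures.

S = 6.4 × 19.5^0.18
ln S = ln 6.4 + 0.18 × ln 19.5 = 1.8563 + 0.18 × 2.9704 = 2.3910
S = e^2.3910 ≈ 10.92

10.9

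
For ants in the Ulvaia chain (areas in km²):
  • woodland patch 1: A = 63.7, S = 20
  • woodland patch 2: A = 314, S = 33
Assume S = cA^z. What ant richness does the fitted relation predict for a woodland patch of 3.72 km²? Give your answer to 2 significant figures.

8.2

z = ln(33/20) / ln(314/63.7) = 0.5008 / 1.5952 = 0.3139
c = 20 / 63.7^0.3139 = 20 / 3.684 = 5.428
S₃ = 5.428 × 3.72^0.3139 = 5.428 × 1.51 ≈ 8.199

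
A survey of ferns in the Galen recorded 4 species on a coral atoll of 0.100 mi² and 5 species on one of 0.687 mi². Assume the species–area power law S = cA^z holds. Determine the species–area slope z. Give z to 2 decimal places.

Taking logs: ln S = ln c + z ln A, so z = (ln S₂ − ln S₁)/(ln A₂ − ln A₁).
z = ln(5/4) / ln(0.687/0.1) = ln(1.25) / ln(6.87) = 0.2231 / 1.9272 = 0.1158

0.12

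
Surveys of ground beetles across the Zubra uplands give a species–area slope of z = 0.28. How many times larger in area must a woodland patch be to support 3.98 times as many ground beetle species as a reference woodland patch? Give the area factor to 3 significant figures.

139

(A₂/A₁)^0.28 = 3.98, so A₂/A₁ = 3.98^(1/0.28) = 3.98^3.571
ln(A₂/A₁) = ln 3.98 / 0.28 = 1.3813 / 0.28 = 4.9331
A₂/A₁ = e^4.9331 ≈ 138.8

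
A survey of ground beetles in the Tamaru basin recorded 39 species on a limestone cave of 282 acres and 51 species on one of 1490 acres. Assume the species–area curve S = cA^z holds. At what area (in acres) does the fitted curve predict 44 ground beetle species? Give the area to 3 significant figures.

z = ln(51/39) / ln(1490/282) = 0.2683 / 1.6646 = 0.1612
c = 39 / 282^0.1612 = 39 / 2.482 = 15.71
A = (44/15.71)^(1/0.1612) ⇒ ln A = ln(2.801)/0.1612 = 6.3904
A = e^6.3904 ≈ 596.1 acres

596 acres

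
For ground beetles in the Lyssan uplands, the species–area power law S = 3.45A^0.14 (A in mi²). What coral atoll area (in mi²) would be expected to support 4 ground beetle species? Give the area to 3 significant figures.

4 = 3.45 × A^0.14  ⇒  A^0.14 = 4/3.45 = 1.159
ln A = ln(1.159) / 0.14 = 0.1479 / 0.14 = 1.0566
A = e^1.0566 ≈ 2.876 mi²

2.88 mi²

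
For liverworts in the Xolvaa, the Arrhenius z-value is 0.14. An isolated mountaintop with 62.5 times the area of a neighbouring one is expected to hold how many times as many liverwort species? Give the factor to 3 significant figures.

S₂/S₁ = (A₂/A₁)^z = 62.5^0.14
ln(S₂/S₁) = 0.14 × ln 62.5 = 0.14 × 4.1352 = 0.5789
S₂/S₁ = e^0.5789 ≈ 1.784

1.78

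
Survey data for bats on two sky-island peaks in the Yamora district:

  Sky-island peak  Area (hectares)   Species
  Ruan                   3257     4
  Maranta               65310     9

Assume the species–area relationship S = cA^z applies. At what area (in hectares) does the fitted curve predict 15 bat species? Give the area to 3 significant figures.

z = ln(9/4) / ln(65310/3257) = 0.8109 / 2.9983 = 0.2705
c = 4 / 3257^0.2705 = 4 / 8.914 = 0.4487
A = (15/0.4487)^(1/0.2705) ⇒ ln A = ln(33.43)/0.2705 = 12.9756
A = e^12.9756 ≈ 431762 hectares

432000 hectares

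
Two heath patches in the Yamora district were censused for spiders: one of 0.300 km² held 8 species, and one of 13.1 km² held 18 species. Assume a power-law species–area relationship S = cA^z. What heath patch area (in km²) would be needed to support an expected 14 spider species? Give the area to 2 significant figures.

4.1 km²

z = ln(18/8) / ln(13.1/0.3) = 0.8109 / 3.7766 = 0.2147
c = 8 / 0.3^0.2147 = 8 / 0.7722 = 10.36
A = (14/10.36)^(1/0.2147) ⇒ ln A = ln(1.351)/0.2147 = 1.4022
A = e^1.4022 ≈ 4.064 km²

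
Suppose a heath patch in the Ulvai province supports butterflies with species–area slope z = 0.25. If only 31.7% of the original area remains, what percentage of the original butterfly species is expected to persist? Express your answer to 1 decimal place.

75.0%

S_new/S_old = (A_new/A_old)^z = 0.317^0.25
= exp(0.25 × ln 0.317) = exp(0.25 × -1.1489) = exp(-0.2872) ≈ 0.7504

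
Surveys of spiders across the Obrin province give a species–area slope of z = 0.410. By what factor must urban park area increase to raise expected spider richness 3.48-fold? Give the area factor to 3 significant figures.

(A₂/A₁)^0.41 = 3.48, so A₂/A₁ = 3.48^(1/0.41) = 3.48^2.439
ln(A₂/A₁) = ln 3.48 / 0.41 = 1.2470 / 0.41 = 3.0415
A₂/A₁ = e^3.0415 ≈ 20.94

20.9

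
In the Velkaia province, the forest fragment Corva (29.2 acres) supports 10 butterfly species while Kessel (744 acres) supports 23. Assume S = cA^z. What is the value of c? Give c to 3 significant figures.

4.20

z = ln(S₂/S₁) / ln(A₂/A₁) = ln(23/10) / ln(744/29.2) = 0.8329 / 3.2379 = 0.2572
c = S₁ / A₁^z = 10 / 29.2^0.2572 = 10 / 2.382 = 4.198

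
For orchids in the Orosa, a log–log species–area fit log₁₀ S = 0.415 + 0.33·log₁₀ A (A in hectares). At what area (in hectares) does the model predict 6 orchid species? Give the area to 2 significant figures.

6 = 2.6 × A^0.33  ⇒  A^0.33 = 6/2.6 = 2.308
ln A = ln(2.308) / 0.33 = 0.8362 / 0.33 = 2.5339
A = e^2.5339 ≈ 12.6 hectares

13 hectares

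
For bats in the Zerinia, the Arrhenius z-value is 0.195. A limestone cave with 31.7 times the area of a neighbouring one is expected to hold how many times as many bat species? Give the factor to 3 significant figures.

S₂/S₁ = (A₂/A₁)^z = 31.7^0.195
ln(S₂/S₁) = 0.195 × ln 31.7 = 0.195 × 3.4563 = 0.6740
S₂/S₁ = e^0.6740 ≈ 1.962

1.96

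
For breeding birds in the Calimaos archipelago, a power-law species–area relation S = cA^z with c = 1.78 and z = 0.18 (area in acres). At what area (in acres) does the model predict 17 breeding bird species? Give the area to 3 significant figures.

278000 acres

17 = 1.78 × A^0.18  ⇒  A^0.18 = 17/1.78 = 9.551
ln A = ln(9.551) / 0.18 = 2.2566 / 0.18 = 12.5367
A = e^12.5367 ≈ 278359 acres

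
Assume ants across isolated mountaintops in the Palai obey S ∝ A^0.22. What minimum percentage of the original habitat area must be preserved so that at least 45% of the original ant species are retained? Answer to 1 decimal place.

Need (A_new/A_old)^0.22 = 0.45, so A_new/A_old = 0.45^(1/0.22) = 0.45^4.545
ln(A_new/A_old) = ln 0.45 / 0.22 = -0.7985 / 0.22 = -3.6296
A_new/A_old = e^-3.6296 ≈ 0.02653

2.7%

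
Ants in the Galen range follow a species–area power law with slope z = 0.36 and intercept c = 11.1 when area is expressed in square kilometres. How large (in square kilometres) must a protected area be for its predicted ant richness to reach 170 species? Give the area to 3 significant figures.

170 = 11.1 × A^0.36  ⇒  A^0.36 = 170/11.1 = 15.32
ln A = ln(15.32) / 0.36 = 2.7289 / 0.36 = 7.5801
A = e^7.5801 ≈ 1959 square kilometres

1960 square kilometres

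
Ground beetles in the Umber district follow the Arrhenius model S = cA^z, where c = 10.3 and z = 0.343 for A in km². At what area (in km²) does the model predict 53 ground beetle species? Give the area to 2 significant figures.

53 = 10.3 × A^0.343  ⇒  A^0.343 = 53/10.3 = 5.146
ln A = ln(5.146) / 0.343 = 1.6381 / 0.343 = 4.7759
A = e^4.7759 ≈ 118.6 km²

120 km²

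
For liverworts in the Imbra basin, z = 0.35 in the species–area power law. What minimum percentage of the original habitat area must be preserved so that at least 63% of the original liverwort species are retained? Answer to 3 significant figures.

26.7%

Need (A_new/A_old)^0.35 = 0.63, so A_new/A_old = 0.63^(1/0.35) = 0.63^2.857
ln(A_new/A_old) = ln 0.63 / 0.35 = -0.4620 / 0.35 = -1.3201
A_new/A_old = e^-1.3201 ≈ 0.2671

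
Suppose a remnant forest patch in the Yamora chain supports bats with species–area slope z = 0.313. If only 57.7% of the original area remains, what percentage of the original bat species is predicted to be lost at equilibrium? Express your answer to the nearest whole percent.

16%

S_new/S_old = (A_new/A_old)^z = 0.577^0.313
= exp(0.313 × ln 0.577) = exp(0.313 × -0.5499) = exp(-0.1721) ≈ 0.8419
Fraction lost = 1 − 0.8419 = 0.1581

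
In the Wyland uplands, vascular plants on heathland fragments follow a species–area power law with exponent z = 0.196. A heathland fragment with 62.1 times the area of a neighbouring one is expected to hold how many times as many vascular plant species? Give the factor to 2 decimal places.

S₂/S₁ = (A₂/A₁)^z = 62.1^0.196
ln(S₂/S₁) = 0.196 × ln 62.1 = 0.196 × 4.1287 = 0.8092
S₂/S₁ = e^0.8092 ≈ 2.246

2.25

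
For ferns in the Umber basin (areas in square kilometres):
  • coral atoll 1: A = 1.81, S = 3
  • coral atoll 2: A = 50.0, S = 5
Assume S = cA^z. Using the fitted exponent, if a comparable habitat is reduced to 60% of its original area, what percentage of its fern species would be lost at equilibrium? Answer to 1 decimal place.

7.6%

z = ln(5/3) / ln(50/1.81) = 0.5108 / 3.3187 = 0.1539
S_new/S_old = (A_new/A_old)^z = 0.6^0.1539 = exp(0.1539 × -0.5108) = 0.9244
Fraction lost = 1 − 0.9244 = 0.07562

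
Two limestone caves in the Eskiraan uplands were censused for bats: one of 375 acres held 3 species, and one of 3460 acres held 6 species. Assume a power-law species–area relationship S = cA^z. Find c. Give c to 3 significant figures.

z = ln(S₂/S₁) / ln(A₂/A₁) = ln(6/3) / ln(3460/375) = 0.6931 / 2.2221 = 0.3119
c = S₁ / A₁^z = 3 / 375^0.3119 = 3 / 6.352 = 0.4723

0.472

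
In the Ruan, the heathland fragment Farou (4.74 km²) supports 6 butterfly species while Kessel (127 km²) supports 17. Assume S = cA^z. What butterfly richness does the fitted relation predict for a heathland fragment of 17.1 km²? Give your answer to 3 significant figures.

9.01

z = ln(17/6) / ln(127/4.74) = 1.0415 / 3.2881 = 0.3167
c = 6 / 4.74^0.3167 = 6 / 1.637 = 3.665
S₃ = 3.665 × 17.1^0.3167 = 3.665 × 2.458 ≈ 9.008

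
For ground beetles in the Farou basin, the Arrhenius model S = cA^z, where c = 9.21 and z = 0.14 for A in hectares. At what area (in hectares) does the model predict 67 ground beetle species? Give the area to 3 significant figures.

67 = 9.21 × A^0.14  ⇒  A^0.14 = 67/9.21 = 7.275
ln A = ln(7.275) / 0.14 = 1.9844 / 0.14 = 14.1743
A = e^14.1743 ≈ 1431603 hectares

1430000 hectares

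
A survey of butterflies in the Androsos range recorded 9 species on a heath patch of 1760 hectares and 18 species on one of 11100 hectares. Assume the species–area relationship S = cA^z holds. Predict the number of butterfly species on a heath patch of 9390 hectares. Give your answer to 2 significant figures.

17

z = ln(18/9) / ln(11100/1760) = 0.6931 / 1.8416 = 0.3764
c = 9 / 1760^0.3764 = 9 / 16.65 = 0.5404
S₃ = 0.5404 × 9390^0.3764 = 0.5404 × 31.28 ≈ 16.9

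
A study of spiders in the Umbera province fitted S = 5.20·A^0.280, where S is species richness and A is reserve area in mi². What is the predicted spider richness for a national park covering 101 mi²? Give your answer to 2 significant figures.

19

S = 5.2 × 101^0.28
ln S = ln 5.2 + 0.28 × ln 101 = 1.6487 + 0.28 × 4.6151 = 2.9409
S = e^2.9409 ≈ 18.93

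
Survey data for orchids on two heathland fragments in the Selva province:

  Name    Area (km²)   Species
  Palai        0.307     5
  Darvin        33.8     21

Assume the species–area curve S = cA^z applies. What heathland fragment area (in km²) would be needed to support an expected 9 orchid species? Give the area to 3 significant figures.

2.11 km²

z = ln(21/5) / ln(33.8/0.307) = 1.4351 / 4.7014 = 0.3052
c = 5 / 0.307^0.3052 = 5 / 0.6973 = 7.17
A = (9/7.17)^(1/0.3052) ⇒ ln A = ln(1.255)/0.3052 = 0.7447
A = e^0.7447 ≈ 2.106 km²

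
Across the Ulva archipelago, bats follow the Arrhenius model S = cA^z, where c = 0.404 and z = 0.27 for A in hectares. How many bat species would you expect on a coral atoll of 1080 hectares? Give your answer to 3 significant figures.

2.66

S = 0.404 × 1080^0.27
ln S = ln 0.404 + 0.27 × ln 1080 = -0.9063 + 0.27 × 6.9847 = 0.9795
S = e^0.9795 ≈ 2.663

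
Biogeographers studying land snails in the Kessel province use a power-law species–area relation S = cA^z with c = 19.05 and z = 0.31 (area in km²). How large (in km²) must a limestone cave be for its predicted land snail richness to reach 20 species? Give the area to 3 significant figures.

20 = 19.05 × A^0.31  ⇒  A^0.31 = 20/19.05 = 1.05
ln A = ln(1.05) / 0.31 = 0.0487 / 0.31 = 0.1570
A = e^0.1570 ≈ 1.17 km²

1.17 km²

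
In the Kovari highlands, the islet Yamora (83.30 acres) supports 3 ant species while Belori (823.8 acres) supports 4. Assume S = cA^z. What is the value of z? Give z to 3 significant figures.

0.126

Taking logs: ln S = ln c + z ln A, so z = (ln S₂ − ln S₁)/(ln A₂ − ln A₁).
z = ln(4/3) / ln(823.8/83.3) = ln(1.333) / ln(9.89) = 0.2877 / 2.2915 = 0.1255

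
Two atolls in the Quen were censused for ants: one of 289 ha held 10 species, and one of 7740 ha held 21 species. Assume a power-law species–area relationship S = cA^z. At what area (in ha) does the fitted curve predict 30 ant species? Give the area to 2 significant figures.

z = ln(21/10) / ln(7740/289) = 0.7419 / 3.2877 = 0.2257
c = 10 / 289^0.2257 = 10 / 3.592 = 2.784
A = (30/2.784)^(1/0.2257) ⇒ ln A = ln(10.78)/0.2257 = 10.5347
A = e^10.5347 ≈ 37597 ha

38000 ha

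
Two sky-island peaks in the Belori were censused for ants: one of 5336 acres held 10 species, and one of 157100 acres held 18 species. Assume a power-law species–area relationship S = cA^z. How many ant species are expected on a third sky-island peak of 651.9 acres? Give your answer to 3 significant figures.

6.94

z = ln(18/10) / ln(157100/5336) = 0.5878 / 3.3824 = 0.1738
c = 10 / 5336^0.1738 = 10 / 4.443 = 2.251
S₃ = 2.251 × 651.9^0.1738 = 2.251 × 3.083 ≈ 6.94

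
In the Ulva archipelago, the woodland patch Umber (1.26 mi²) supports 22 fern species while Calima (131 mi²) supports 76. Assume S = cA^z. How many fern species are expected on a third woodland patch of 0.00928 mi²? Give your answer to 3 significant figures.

z = ln(76/22) / ln(131/1.26) = 1.2397 / 4.6441 = 0.2669
c = 22 / 1.26^0.2669 = 22 / 1.064 = 20.68
S₃ = 20.68 × 0.00928^0.2669 = 20.68 × 0.2867 ≈ 5.93

5.93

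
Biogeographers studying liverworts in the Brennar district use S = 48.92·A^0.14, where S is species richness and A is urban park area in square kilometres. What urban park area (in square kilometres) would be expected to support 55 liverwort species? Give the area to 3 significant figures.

55 = 48.92 × A^0.14  ⇒  A^0.14 = 55/48.92 = 1.124
ln A = ln(1.124) / 0.14 = 0.1171 / 0.14 = 0.8368
A = e^0.8368 ≈ 2.309 square kilometres

2.31 square kilometres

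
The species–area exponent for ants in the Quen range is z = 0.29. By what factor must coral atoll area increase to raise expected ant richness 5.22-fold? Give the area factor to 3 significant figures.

298

(A₂/A₁)^0.29 = 5.22, so A₂/A₁ = 5.22^(1/0.29) = 5.22^3.448
ln(A₂/A₁) = ln 5.22 / 0.29 = 1.6525 / 0.29 = 5.6983
A₂/A₁ = e^5.6983 ≈ 298.3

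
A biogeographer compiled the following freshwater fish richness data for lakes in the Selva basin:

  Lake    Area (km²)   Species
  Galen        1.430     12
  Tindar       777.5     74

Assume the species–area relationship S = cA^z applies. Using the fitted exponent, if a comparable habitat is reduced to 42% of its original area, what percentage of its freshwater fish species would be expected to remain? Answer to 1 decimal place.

z = ln(74/12) / ln(777.5/1.43) = 1.8192 / 6.2984 = 0.2888
S_new/S_old = (A_new/A_old)^z = 0.42^0.2888 = exp(0.2888 × -0.8675) = 0.7784

77.8%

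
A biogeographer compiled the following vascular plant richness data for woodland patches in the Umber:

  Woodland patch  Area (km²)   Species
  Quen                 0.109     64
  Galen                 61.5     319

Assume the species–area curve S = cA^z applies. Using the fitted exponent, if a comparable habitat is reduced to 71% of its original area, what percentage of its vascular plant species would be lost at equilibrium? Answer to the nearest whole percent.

z = ln(319/64) / ln(61.5/0.109) = 1.6063 / 6.3354 = 0.2535
S_new/S_old = (A_new/A_old)^z = 0.71^0.2535 = exp(0.2535 × -0.3425) = 0.9168
Fraction lost = 1 − 0.9168 = 0.08317

8%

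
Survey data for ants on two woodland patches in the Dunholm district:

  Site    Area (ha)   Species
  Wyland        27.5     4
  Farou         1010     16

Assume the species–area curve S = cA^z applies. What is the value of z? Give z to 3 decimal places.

Taking logs: ln S = ln c + z ln A, so z = (ln S₂ − ln S₁)/(ln A₂ − ln A₁).
z = ln(16/4) / ln(1010/27.5) = ln(4) / ln(36.73) = 1.3863 / 3.6035 = 0.3847

0.385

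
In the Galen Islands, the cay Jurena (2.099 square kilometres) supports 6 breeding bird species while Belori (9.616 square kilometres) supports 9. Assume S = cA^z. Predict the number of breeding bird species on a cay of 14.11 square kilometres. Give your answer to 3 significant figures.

9.97

z = ln(9/6) / ln(9.616/2.099) = 0.4055 / 1.5220 = 0.2664
c = 6 / 2.099^0.2664 = 6 / 1.218 = 4.925
S₃ = 4.925 × 14.11^0.2664 = 4.925 × 2.024 ≈ 9.968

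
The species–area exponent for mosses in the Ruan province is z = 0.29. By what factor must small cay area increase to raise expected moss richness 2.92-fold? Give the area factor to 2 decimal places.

40.25

(A₂/A₁)^0.29 = 2.92, so A₂/A₁ = 2.92^(1/0.29) = 2.92^3.448
ln(A₂/A₁) = ln 2.92 / 0.29 = 1.0716 / 0.29 = 3.6951
A₂/A₁ = e^3.6951 ≈ 40.25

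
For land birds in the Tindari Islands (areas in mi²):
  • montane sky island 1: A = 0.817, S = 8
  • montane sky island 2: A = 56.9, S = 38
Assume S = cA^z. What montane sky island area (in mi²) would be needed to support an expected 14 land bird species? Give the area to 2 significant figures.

z = ln(38/8) / ln(56.9/0.817) = 1.5581 / 4.2434 = 0.3672
c = 8 / 0.817^0.3672 = 8 / 0.9285 = 8.616
A = (14/8.616)^(1/0.3672) ⇒ ln A = ln(1.625)/0.3672 = 1.3219
A = e^1.3219 ≈ 3.751 mi²

3.8 mi²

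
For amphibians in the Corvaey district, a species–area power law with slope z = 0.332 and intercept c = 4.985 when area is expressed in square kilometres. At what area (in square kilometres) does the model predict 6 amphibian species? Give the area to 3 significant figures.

6 = 4.985 × A^0.332  ⇒  A^0.332 = 6/4.985 = 1.204
ln A = ln(1.204) / 0.332 = 0.1853 / 0.332 = 0.5582
A = e^0.5582 ≈ 1.748 square kilometres

1.75 square kilometres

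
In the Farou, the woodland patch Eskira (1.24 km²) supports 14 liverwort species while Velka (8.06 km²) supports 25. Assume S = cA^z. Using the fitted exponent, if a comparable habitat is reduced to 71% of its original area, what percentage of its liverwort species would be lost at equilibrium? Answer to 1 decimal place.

z = ln(25/14) / ln(8.06/1.24) = 0.5798 / 1.8718 = 0.3098
S_new/S_old = (A_new/A_old)^z = 0.71^0.3098 = exp(0.3098 × -0.3425) = 0.8993
Fraction lost = 1 − 0.8993 = 0.1007

10.1%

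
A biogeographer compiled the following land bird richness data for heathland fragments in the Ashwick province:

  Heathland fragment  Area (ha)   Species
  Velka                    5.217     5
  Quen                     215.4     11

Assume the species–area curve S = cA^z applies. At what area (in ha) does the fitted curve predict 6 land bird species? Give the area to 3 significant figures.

z = ln(11/5) / ln(215.4/5.217) = 0.7885 / 3.7206 = 0.2119
c = 5 / 5.217^0.2119 = 5 / 1.419 = 3.523
A = (6/3.523)^(1/0.2119) ⇒ ln A = ln(1.703)/0.2119 = 2.5123
A = e^2.5123 ≈ 12.33 ha

12.3 ha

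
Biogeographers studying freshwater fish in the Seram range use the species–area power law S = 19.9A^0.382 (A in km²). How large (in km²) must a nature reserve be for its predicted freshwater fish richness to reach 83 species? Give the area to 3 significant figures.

83 = 19.9 × A^0.382  ⇒  A^0.382 = 83/19.9 = 4.171
ln A = ln(4.171) / 0.382 = 1.4281 / 0.382 = 3.7385
A = e^3.7385 ≈ 42.04 km²

42.0 km²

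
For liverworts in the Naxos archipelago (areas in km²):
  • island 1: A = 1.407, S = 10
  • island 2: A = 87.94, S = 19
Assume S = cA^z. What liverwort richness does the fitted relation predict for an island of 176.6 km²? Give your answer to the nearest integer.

21

z = ln(19/10) / ln(87.94/1.407) = 0.6419 / 4.1352 = 0.1552
c = 10 / 1.407^0.1552 = 10 / 1.054 = 9.484
S₃ = 9.484 × 176.6^0.1552 = 9.484 × 2.232 ≈ 21.17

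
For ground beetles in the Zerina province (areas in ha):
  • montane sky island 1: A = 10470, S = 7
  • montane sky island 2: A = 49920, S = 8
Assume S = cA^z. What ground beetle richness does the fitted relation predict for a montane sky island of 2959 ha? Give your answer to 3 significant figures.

z = ln(8/7) / ln(49920/10470) = 0.1335 / 1.5619 = 0.0855
c = 7 / 10470^0.0855 = 7 / 2.206 = 3.173
S₃ = 3.173 × 2959^0.0855 = 3.173 × 1.98 ≈ 6.283

6.28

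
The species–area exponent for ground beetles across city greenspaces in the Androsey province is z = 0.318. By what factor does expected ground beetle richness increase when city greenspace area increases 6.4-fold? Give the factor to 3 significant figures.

S₂/S₁ = (A₂/A₁)^z = 6.4^0.318
ln(S₂/S₁) = 0.318 × ln 6.4 = 0.318 × 1.8563 = 0.5903
S₂/S₁ = e^0.5903 ≈ 1.805

1.80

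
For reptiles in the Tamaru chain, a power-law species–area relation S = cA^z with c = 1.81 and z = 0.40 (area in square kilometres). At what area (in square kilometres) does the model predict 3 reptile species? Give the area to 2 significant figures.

3 = 1.81 × A^0.4  ⇒  A^0.4 = 3/1.81 = 1.657
ln A = ln(1.657) / 0.4 = 0.5053 / 0.4 = 1.2632
A = e^1.2632 ≈ 3.537 square kilometres

3.5 square kilometres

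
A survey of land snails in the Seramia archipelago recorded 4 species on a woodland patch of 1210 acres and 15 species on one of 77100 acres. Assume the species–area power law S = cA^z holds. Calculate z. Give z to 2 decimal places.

Taking logs: ln S = ln c + z ln A, so z = (ln S₂ − ln S₁)/(ln A₂ − ln A₁).
z = ln(15/4) / ln(77100/1210) = ln(3.75) / ln(63.72) = 1.3218 / 4.1545 = 0.3182

0.32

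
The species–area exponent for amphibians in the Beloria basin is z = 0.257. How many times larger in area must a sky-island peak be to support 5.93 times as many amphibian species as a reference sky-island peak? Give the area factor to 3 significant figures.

(A₂/A₁)^0.257 = 5.93, so A₂/A₁ = 5.93^(1/0.257) = 5.93^3.891
ln(A₂/A₁) = ln 5.93 / 0.257 = 1.7800 / 0.257 = 6.9262
A₂/A₁ = e^6.9262 ≈ 1019

1020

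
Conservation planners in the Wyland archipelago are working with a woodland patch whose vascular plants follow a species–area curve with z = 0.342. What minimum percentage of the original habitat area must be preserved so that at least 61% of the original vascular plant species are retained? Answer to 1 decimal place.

23.6%

Need (A_new/A_old)^0.342 = 0.61, so A_new/A_old = 0.61^(1/0.342) = 0.61^2.924
ln(A_new/A_old) = ln 0.61 / 0.342 = -0.4943 / 0.342 = -1.4453
A_new/A_old = e^-1.4453 ≈ 0.2357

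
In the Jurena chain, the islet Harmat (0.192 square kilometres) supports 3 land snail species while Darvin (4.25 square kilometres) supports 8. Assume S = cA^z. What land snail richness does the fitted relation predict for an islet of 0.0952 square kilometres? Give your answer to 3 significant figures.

2.40

z = ln(8/3) / ln(4.25/0.192) = 0.9808 / 3.0972 = 0.3167
c = 3 / 0.192^0.3167 = 3 / 0.593 = 5.059
S₃ = 5.059 × 0.0952^0.3167 = 5.059 × 0.4748 ≈ 2.402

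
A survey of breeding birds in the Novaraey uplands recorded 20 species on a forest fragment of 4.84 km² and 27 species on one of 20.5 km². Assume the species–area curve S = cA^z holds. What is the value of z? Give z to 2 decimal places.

0.21

Taking logs: ln S = ln c + z ln A, so z = (ln S₂ − ln S₁)/(ln A₂ − ln A₁).
z = ln(27/20) / ln(20.5/4.84) = ln(1.35) / ln(4.236) = 0.3001 / 1.4435 = 0.2079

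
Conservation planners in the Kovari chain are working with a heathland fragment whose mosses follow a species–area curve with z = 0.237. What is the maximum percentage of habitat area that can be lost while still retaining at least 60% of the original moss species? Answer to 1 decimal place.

Need (A_new/A_old)^0.237 = 0.6, so A_new/A_old = 0.6^(1/0.237) = 0.6^4.219
ln(A_new/A_old) = ln 0.6 / 0.237 = -0.5108 / 0.237 = -2.1554
A_new/A_old = e^-2.1554 ≈ 0.1159
Fraction that can be lost = 1 − 0.1159 = 0.8841

88.4%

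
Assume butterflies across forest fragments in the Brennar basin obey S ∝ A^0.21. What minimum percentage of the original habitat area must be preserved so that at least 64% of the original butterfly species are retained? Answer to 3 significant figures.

11.9%

Need (A_new/A_old)^0.21 = 0.64, so A_new/A_old = 0.64^(1/0.21) = 0.64^4.762
ln(A_new/A_old) = ln 0.64 / 0.21 = -0.4463 / 0.21 = -2.1252
A_new/A_old = e^-2.1252 ≈ 0.1194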